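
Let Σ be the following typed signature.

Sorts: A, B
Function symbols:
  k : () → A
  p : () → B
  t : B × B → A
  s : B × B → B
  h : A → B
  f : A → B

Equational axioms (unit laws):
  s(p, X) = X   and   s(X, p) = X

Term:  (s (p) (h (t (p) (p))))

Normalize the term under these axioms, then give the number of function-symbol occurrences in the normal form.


1. (s (p) (h (t (p) (p))))  →  (h (t (p) (p)))
normal form: (h (t (p) (p)))

size = 4


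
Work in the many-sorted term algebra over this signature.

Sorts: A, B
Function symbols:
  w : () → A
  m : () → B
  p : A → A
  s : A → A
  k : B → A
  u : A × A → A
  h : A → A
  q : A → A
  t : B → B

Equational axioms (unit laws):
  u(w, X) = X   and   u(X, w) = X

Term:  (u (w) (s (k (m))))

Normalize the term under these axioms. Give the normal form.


1. (u (w) (s (k (m))))  →  (s (k (m)))

normal form = (s (k (m)))


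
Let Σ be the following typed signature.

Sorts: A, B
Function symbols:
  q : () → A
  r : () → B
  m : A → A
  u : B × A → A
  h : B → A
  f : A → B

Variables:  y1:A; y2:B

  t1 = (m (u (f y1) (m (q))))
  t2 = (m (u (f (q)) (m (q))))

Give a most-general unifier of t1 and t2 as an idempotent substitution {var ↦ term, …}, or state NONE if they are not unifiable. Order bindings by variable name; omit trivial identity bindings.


{y1 ↦ (q)}


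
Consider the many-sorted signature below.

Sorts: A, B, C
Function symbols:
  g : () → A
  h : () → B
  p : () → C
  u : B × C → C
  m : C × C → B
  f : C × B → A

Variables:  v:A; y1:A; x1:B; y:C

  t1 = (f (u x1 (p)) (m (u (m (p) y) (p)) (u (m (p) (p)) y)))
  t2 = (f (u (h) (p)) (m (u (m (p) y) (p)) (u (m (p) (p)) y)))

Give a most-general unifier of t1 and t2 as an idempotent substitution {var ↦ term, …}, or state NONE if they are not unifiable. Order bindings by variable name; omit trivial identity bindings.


{x1 ↦ (h)}


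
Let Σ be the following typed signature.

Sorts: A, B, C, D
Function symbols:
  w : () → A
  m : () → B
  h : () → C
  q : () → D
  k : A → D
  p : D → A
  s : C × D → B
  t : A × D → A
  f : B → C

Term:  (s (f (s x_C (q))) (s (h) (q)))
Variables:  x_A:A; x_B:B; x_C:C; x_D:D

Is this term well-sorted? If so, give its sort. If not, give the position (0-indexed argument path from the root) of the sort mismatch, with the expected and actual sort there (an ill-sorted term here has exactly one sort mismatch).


      x_C : C
      (q) : D
    (s x_C (q)) : B
  (f (s x_C (q))) : C
    (h) : C
    (q) : D
  (s (h) (q)) : B
(s (f (s x_C (q))) (s (h) (q))) : ✗ arg 1 at [1] has sort B, expected D

ill-sorted at position [1]: expected D, got B


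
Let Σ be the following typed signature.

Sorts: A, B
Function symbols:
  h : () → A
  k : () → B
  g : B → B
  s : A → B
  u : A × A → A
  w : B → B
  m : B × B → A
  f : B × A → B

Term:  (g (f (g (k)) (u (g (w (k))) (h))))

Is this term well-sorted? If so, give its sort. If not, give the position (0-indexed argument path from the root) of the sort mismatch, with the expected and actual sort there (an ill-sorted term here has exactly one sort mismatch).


ill-sorted at position [0, 1, 0]: expected A, got B

      (k) : B
    (g (k)) : B
          (k) : B
        (w (k)) : B
      (g (w (k))) : B
      (h) : A
    (u (g (w (k))) (h)) : ✗ arg 0 at [0, 1, 0] has sort B, expected A


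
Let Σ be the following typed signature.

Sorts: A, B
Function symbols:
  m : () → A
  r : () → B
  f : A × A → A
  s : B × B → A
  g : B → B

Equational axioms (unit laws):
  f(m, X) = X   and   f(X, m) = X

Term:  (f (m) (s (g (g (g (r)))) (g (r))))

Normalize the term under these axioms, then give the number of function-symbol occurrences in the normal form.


size = 7

1. (f (m) (s (g (g (g (r)))) (g (r))))  →  (s (g (g (g (r)))) (g (r)))
normal form: (s (g (g (g (r)))) (g (r)))


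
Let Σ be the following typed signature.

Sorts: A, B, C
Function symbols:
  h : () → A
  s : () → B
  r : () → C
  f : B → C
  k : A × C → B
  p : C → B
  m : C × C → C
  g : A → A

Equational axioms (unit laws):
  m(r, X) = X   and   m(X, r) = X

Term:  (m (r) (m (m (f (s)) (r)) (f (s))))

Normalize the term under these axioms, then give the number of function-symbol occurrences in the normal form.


1. (m (r) (m (m (f (s)) (r)) (f (s))))  →  (m (m (f (s)) (r)) (f (s)))
2. (m (m (f (s)) (r)) (f (s)))  →  (m (f (s)) (f (s)))
normal form: (m (f (s)) (f (s)))

size = 5


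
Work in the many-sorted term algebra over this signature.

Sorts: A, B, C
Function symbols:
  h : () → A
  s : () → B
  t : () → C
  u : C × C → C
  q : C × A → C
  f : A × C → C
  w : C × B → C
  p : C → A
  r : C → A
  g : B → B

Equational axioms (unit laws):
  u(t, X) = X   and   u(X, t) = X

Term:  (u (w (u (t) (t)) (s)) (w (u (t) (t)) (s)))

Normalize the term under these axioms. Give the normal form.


normal form = (u (w (t) (s)) (w (t) (s)))

1. (u (w (u (t) (t)) (s)) (w (u (t) (t)) (s)))  →  (u (w (t) (s)) (w (u (t) (t)) (s)))
2. (u (w (t) (s)) (w (u (t) (t)) (s)))  →  (u (w (t) (s)) (w (t) (s)))


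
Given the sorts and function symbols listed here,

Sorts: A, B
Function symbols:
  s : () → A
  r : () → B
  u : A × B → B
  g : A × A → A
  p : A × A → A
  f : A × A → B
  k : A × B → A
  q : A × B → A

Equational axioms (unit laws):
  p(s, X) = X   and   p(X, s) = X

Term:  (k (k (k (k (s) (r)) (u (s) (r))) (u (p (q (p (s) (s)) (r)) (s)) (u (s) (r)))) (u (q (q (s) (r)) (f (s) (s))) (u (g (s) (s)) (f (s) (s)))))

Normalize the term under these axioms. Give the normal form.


normal form = (k (k (k (k (s) (r)) (u (s) (r))) (u (q (s) (r)) (u (s) (r)))) (u (q (q (s) (r)) (f (s) (s))) (u (g (s) (s)) (f (s) (s)))))

1. (k (k (k (k (s) (r)) (u (s) (r))) (u (p (q (p (s) (s)) (r)) (s)) (u (s) (r)))) (u (q (q (s) (r)) (f (s) (s))) (u (g (s) (s)) (f (s) (s)))))  →  (k (k (k (k (s) (r)) (u (s) (r))) (u (q (p (s) (s)) (r)) (u (s) (r)))) (u (q (q (s) (r)) (f (s) (s))) (u (g (s) (s)) (f (s) (s)))))
2. (k (k (k (k (s) (r)) (u (s) (r))) (u (q (p (s) (s)) (r)) (u (s) (r)))) (u (q (q (s) (r)) (f (s) (s))) (u (g (s) (s)) (f (s) (s)))))  →  (k (k (k (k (s) (r)) (u (s) (r))) (u (q (s) (r)) (u (s) (r)))) (u (q (q (s) (r)) (f (s) (s))) (u (g (s) (s)) (f (s) (s)))))


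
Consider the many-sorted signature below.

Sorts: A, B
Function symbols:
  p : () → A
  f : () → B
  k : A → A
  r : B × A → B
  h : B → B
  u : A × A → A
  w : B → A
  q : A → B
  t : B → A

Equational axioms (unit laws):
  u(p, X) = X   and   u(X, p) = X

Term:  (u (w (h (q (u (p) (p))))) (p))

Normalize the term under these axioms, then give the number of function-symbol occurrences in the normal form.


size = 4

1. (u (w (h (q (u (p) (p))))) (p))  →  (w (h (q (u (p) (p)))))
2. (w (h (q (u (p) (p)))))  →  (w (h (q (p))))
normal form: (w (h (q (p))))


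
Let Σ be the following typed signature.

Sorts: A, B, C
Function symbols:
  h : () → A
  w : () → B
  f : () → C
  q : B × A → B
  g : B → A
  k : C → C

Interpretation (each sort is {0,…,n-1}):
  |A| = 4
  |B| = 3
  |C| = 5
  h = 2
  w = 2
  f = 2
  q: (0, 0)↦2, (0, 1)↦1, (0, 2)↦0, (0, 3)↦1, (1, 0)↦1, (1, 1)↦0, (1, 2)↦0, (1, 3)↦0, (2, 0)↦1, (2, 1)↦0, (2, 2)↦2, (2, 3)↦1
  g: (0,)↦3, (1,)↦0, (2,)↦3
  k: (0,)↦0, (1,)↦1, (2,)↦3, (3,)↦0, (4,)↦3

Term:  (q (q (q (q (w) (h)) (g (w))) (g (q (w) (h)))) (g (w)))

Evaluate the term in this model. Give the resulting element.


  w = 2
  h = 2
  (q (w) (h)) = q(2, 2) = 2
  w = 2
  (g (w)) = g(2,) = 3
  (q (q (w) (h)) (g (w))) = q(2, 3) = 1
  w = 2
  h = 2
  (q (w) (h)) = q(2, 2) = 2
  (g (q (w) (h))) = g(2,) = 3
  (q (q (q (w) (h)) (g (w))) (g (q (w) (h)))) = q(1, 3) = 0
  w = 2
  (g (w)) = g(2,) = 3
  (q (q (q (q (w) (h)) (g (w))) (g (q (w) (h)))) (g (w))) = q(0, 3) = 1

value = 1


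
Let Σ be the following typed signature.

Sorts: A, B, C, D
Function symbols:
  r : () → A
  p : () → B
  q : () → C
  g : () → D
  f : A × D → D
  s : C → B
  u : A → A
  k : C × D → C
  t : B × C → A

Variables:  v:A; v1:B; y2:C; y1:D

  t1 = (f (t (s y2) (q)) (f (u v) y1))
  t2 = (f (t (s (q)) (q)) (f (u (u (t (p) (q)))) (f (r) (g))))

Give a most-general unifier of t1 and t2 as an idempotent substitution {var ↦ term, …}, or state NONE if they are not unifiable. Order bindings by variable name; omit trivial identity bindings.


{v ↦ (u (t (p) (q))), y1 ↦ (f (r) (g)), y2 ↦ (q)}


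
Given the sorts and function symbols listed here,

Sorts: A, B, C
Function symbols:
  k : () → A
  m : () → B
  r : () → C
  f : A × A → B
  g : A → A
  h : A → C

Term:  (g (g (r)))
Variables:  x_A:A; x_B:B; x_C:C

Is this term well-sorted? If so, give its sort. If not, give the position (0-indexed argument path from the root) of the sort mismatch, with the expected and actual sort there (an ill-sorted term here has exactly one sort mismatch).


    (r) : C
  (g (r)) : ✗ arg 0 at [0, 0] has sort C, expected A

ill-sorted at position [0, 0]: expected A, got C


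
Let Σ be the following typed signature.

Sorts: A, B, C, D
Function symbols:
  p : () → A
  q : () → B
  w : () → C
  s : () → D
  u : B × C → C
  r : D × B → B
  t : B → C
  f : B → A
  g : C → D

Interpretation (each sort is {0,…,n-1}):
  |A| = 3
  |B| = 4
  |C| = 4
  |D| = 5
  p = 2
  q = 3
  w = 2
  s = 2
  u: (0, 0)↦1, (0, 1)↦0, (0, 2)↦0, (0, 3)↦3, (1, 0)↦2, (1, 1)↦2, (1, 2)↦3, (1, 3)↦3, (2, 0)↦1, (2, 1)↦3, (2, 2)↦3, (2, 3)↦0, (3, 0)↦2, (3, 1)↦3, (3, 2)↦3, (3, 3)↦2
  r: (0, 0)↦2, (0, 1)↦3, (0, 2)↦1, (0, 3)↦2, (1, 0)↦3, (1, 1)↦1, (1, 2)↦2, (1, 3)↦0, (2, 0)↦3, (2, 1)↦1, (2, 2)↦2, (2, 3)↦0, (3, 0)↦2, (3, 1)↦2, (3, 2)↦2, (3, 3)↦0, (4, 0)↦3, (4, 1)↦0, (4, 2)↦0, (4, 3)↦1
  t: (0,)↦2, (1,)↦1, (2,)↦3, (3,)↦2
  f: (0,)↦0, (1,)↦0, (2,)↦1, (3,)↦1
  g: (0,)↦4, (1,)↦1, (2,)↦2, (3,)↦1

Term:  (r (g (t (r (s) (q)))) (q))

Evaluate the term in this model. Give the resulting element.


value = 0

  s = 2
  q = 3
  (r (s) (q)) = r(2, 3) = 0
  (t (r (s) (q))) = t(0,) = 2
  (g (t (r (s) (q)))) = g(2,) = 2
  q = 3
  (r (g (t (r (s) (q)))) (q)) = r(2, 3) = 0


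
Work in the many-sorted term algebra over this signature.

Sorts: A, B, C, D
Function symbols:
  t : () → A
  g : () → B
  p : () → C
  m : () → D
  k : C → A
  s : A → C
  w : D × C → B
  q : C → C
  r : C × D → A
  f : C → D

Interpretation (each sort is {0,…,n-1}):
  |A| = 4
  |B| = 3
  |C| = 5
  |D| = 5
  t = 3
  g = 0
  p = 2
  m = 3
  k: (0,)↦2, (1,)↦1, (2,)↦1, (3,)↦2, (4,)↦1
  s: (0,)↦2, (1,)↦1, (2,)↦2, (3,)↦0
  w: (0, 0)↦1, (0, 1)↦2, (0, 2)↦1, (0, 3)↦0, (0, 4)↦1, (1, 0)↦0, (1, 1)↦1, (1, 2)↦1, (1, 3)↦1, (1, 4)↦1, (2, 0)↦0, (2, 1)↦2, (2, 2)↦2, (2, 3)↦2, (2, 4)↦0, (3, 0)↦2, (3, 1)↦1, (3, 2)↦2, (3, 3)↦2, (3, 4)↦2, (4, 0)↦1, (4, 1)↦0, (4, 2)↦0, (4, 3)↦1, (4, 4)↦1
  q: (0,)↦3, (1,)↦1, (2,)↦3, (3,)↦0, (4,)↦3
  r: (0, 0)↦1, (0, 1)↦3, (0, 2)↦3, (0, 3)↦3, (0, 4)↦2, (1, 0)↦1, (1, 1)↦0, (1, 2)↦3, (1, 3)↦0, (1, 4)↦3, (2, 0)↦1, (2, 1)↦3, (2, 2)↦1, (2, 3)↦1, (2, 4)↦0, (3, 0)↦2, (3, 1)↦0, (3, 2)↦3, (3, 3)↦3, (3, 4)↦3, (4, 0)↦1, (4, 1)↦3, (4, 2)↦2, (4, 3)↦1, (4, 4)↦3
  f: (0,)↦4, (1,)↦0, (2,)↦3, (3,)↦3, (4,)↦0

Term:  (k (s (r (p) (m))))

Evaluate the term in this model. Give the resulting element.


value = 1

  p = 2
  m = 3
  (r (p) (m)) = r(2, 3) = 1
  (s (r (p) (m))) = s(1,) = 1
  (k (s (r (p) (m)))) = k(1,) = 1


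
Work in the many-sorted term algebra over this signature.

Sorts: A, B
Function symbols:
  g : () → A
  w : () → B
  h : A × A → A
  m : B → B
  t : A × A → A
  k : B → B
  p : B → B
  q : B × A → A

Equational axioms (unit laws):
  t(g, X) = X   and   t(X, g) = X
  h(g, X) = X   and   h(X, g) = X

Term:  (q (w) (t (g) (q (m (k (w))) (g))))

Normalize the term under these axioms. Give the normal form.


1. (q (w) (t (g) (q (m (k (w))) (g))))  →  (q (w) (q (m (k (w))) (g)))

normal form = (q (w) (q (m (k (w))) (g)))


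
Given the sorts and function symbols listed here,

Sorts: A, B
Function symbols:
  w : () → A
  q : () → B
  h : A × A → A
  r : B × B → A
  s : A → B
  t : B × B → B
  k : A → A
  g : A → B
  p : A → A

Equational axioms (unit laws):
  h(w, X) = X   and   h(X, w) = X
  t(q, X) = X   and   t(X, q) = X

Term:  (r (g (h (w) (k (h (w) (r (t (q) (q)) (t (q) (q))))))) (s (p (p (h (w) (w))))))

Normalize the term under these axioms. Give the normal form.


normal form = (r (g (k (r (q) (q)))) (s (p (p (w)))))

1. (r (g (h (w) (k (h (w) (r (t (q) (q)) (t (q) (q))))))) (s (p (p (h (w) (w))))))  →  (r (g (k (h (w) (r (t (q) (q)) (t (q) (q)))))) (s (p (p (h (w) (w))))))
2. (r (g (k (h (w) (r (t (q) (q)) (t (q) (q)))))) (s (p (p (h (w) (w))))))  →  (r (g (k (r (t (q) (q)) (t (q) (q))))) (s (p (p (h (w) (w))))))
3. (r (g (k (r (t (q) (q)) (t (q) (q))))) (s (p (p (h (w) (w))))))  →  (r (g (k (r (q) (t (q) (q))))) (s (p (p (h (w) (w))))))
4. (r (g (k (r (q) (t (q) (q))))) (s (p (p (h (w) (w))))))  →  (r (g (k (r (q) (q)))) (s (p (p (h (w) (w))))))
5. (r (g (k (r (q) (q)))) (s (p (p (h (w) (w))))))  →  (r (g (k (r (q) (q)))) (s (p (p (w)))))


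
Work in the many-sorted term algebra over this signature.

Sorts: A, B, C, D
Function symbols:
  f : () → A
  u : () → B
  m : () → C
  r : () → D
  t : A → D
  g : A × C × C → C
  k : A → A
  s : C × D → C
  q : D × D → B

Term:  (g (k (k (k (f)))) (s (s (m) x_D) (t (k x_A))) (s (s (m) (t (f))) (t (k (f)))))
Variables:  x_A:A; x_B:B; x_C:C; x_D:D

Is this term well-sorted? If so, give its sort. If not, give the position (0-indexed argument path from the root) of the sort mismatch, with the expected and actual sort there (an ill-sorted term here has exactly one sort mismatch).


        (f) : A
      (k (f)) : A
    (k (k (f))) : A
  (k (k (k (f)))) : A
      (m) : C
      x_D : D
    (s (m) x_D) : C
        x_A : A
      (k x_A) : A
    (t (k x_A)) : D
  (s (s (m) x_D) (t (k x_A))) : C
      (m) : C
        (f) : A
      (t (f)) : D
    (s (m) (t (f))) : C
        (f) : A
      (k (f)) : A
    (t (k (f))) : D
  (s (s (m) (t (f))) (t (k (f)))) : C
(g (k (k (k (f)))) (s (s (m) x_D) (t (k x_A))) (s (s (m) (t (f))) (t (k (f))))) : C

well-sorted; sort = C


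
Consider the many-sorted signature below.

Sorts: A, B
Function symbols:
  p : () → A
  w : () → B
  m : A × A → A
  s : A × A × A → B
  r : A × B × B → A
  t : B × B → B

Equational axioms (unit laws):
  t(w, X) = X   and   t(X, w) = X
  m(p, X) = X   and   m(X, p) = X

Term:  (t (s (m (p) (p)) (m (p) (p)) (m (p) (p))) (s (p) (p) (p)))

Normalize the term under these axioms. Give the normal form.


1. (t (s (m (p) (p)) (m (p) (p)) (m (p) (p))) (s (p) (p) (p)))  →  (t (s (p) (m (p) (p)) (m (p) (p))) (s (p) (p) (p)))
2. (t (s (p) (m (p) (p)) (m (p) (p))) (s (p) (p) (p)))  →  (t (s (p) (p) (m (p) (p))) (s (p) (p) (p)))
3. (t (s (p) (p) (m (p) (p))) (s (p) (p) (p)))  →  (t (s (p) (p) (p)) (s (p) (p) (p)))

normal form = (t (s (p) (p) (p)) (s (p) (p) (p)))


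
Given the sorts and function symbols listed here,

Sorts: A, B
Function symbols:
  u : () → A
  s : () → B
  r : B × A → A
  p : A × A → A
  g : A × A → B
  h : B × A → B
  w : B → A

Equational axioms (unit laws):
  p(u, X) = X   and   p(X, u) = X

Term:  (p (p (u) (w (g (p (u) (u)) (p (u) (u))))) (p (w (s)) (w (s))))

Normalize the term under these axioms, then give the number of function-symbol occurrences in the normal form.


size = 10

1. (p (p (u) (w (g (p (u) (u)) (p (u) (u))))) (p (w (s)) (w (s))))  →  (p (w (g (p (u) (u)) (p (u) (u)))) (p (w (s)) (w (s))))
2. (p (w (g (p (u) (u)) (p (u) (u)))) (p (w (s)) (w (s))))  →  (p (w (g (u) (p (u) (u)))) (p (w (s)) (w (s))))
3. (p (w (g (u) (p (u) (u)))) (p (w (s)) (w (s))))  →  (p (w (g (u) (u))) (p (w (s)) (w (s))))
normal form: (p (w (g (u) (u))) (p (w (s)) (w (s))))


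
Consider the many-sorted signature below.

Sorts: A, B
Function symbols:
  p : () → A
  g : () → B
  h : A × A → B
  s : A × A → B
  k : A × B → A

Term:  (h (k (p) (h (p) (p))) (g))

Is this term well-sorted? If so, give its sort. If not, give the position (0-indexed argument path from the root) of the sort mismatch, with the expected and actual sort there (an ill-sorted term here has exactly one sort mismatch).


ill-sorted at position [1]: expected A, got B

    (p) : A
      (p) : A
      (p) : A
    (h (p) (p)) : B
  (k (p) (h (p) (p))) : A
  (g) : B
(h (k (p) (h (p) (p))) (g)) : ✗ arg 1 at [1] has sort B, expected A


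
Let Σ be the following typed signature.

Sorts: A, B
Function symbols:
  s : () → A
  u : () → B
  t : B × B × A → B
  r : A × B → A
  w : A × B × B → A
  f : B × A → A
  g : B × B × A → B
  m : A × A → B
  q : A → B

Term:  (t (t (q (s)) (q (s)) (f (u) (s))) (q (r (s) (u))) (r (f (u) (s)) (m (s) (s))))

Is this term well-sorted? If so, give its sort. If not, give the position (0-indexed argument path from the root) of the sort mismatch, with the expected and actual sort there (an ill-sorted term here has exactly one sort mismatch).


well-sorted; sort = B

      (s) : A
    (q (s)) : B
      (s) : A
    (q (s)) : B
      (u) : B
      (s) : A
    (f (u) (s)) : A
  (t (q (s)) (q (s)) (f (u) (s))) : B
      (s) : A
      (u) : B
    (r (s) (u)) : A
  (q (r (s) (u))) : B
      (u) : B
      (s) : A
    (f (u) (s)) : A
      (s) : A
      (s) : A
    (m (s) (s)) : B
  (r (f (u) (s)) (m (s) (s))) : A
(t (t (q (s)) (q (s)) (f (u) (s))) (q (r (s) (u))) (r (f (u) (s)) (m (s) (s)))) : B


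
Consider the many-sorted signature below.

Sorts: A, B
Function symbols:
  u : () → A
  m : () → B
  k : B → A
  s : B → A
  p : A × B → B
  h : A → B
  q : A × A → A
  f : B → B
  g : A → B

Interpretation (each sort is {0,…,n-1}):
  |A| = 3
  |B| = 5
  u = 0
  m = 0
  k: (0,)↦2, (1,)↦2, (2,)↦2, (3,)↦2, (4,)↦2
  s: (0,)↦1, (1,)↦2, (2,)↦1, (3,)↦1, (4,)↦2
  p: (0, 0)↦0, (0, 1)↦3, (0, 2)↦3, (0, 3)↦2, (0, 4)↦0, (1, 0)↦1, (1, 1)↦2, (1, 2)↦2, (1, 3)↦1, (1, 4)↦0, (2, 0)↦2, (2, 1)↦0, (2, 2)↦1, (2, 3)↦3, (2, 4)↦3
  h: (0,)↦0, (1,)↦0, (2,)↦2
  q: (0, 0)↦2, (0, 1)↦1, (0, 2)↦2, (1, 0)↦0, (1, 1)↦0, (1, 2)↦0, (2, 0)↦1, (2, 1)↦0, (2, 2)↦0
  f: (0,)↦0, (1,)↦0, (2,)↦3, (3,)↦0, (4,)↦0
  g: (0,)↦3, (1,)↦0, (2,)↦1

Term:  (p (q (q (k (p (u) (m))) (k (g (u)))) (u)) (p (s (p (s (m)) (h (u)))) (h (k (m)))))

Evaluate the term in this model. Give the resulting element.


value = 0

  u = 0
  m = 0
  (p (u) (m)) = p(0, 0) = 0
  (k (p (u) (m))) = k(0,) = 2
  u = 0
  (g (u)) = g(0,) = 3
  (k (g (u))) = k(3,) = 2
  (q (k (p (u) (m))) (k (g (u)))) = q(2, 2) = 0
  u = 0
  (q (q (k (p (u) (m))) (k (g (u)))) (u)) = q(0, 0) = 2
  m = 0
  (s (m)) = s(0,) = 1
  u = 0
  (h (u)) = h(0,) = 0
  (p (s (m)) (h (u))) = p(1, 0) = 1
  (s (p (s (m)) (h (u)))) = s(1,) = 2
  m = 0
  (k (m)) = k(0,) = 2
  (h (k (m))) = h(2,) = 2
  (p (s (p (s (m)) (h (u)))) (h (k (m)))) = p(2, 2) = 1
  (p (q (q (k (p (u) (m))) (k (g (u)))) (u)) (p (s (p (s (m)) (h (u)))) (h (k (m))))) = p(2, 1) = 0


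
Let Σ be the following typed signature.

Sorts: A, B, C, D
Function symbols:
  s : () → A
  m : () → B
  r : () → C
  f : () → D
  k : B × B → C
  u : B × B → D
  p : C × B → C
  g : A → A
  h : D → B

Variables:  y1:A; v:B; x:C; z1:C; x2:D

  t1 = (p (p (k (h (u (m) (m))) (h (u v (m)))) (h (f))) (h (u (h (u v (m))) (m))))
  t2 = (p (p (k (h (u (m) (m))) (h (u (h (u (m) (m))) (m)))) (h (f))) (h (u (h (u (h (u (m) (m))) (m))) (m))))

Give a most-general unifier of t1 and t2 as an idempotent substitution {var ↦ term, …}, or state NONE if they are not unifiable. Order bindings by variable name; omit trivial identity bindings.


{v ↦ (h (u (m) (m)))}


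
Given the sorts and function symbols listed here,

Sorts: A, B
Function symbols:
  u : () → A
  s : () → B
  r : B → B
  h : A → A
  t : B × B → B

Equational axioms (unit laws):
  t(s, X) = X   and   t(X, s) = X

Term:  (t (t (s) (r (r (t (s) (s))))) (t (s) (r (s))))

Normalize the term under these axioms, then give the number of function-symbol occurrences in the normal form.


size = 6

1. (t (t (s) (r (r (t (s) (s))))) (t (s) (r (s))))  →  (t (r (r (t (s) (s)))) (t (s) (r (s))))
2. (t (r (r (t (s) (s)))) (t (s) (r (s))))  →  (t (r (r (s))) (t (s) (r (s))))
3. (t (r (r (s))) (t (s) (r (s))))  →  (t (r (r (s))) (r (s)))
normal form: (t (r (r (s))) (r (s)))


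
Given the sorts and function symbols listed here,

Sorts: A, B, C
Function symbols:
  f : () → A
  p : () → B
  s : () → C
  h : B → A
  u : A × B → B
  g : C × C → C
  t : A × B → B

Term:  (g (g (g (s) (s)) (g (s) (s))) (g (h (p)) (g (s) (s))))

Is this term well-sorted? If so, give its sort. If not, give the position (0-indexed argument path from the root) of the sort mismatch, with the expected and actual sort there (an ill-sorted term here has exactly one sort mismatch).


ill-sorted at position [1, 0]: expected C, got A

      (s) : C
      (s) : C
    (g (s) (s)) : C
      (s) : C
      (s) : C
    (g (s) (s)) : C
  (g (g (s) (s)) (g (s) (s))) : C
      (p) : B
    (h (p)) : A
      (s) : C
      (s) : C
    (g (s) (s)) : C
  (g (h (p)) (g (s) (s))) : ✗ arg 0 at [1, 0] has sort A, expected C


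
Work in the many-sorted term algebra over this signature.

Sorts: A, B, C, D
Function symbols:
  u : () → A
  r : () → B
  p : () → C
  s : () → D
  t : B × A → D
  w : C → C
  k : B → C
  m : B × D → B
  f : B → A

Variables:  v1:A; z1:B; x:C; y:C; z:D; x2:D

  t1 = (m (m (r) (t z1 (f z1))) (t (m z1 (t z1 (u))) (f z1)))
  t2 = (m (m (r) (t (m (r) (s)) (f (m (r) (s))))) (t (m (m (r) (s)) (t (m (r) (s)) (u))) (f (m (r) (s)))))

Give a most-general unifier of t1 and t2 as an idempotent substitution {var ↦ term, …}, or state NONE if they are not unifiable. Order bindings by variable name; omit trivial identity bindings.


{z1 ↦ (m (r) (s))}


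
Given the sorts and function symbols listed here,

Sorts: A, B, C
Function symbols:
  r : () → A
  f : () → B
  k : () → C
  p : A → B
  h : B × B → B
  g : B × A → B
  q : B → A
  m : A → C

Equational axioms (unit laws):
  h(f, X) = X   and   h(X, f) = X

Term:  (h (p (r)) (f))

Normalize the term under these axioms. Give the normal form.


normal form = (p (r))

1. (h (p (r)) (f))  →  (p (r))


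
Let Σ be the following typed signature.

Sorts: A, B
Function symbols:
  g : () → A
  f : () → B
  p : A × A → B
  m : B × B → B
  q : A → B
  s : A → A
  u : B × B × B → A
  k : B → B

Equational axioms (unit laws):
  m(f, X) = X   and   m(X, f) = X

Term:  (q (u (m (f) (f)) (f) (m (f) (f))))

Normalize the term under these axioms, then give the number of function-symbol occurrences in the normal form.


1. (q (u (m (f) (f)) (f) (m (f) (f))))  →  (q (u (f) (f) (m (f) (f))))
2. (q (u (f) (f) (m (f) (f))))  →  (q (u (f) (f) (f)))
normal form: (q (u (f) (f) (f)))

size = 5


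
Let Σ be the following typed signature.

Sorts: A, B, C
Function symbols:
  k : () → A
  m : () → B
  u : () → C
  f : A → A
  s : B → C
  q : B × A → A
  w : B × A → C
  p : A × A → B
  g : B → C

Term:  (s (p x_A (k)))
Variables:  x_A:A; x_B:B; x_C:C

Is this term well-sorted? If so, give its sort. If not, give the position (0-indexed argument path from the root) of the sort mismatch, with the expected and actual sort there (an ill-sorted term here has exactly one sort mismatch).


    x_A : A
    (k) : A
  (p x_A (k)) : B
(s (p x_A (k))) : C

well-sorted; sort = C


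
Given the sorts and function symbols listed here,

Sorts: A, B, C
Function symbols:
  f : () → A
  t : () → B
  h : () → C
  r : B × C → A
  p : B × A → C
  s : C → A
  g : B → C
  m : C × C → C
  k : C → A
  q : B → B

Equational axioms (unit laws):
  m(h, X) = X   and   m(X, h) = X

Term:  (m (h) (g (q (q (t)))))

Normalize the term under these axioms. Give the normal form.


1. (m (h) (g (q (q (t)))))  →  (g (q (q (t))))

normal form = (g (q (q (t))))


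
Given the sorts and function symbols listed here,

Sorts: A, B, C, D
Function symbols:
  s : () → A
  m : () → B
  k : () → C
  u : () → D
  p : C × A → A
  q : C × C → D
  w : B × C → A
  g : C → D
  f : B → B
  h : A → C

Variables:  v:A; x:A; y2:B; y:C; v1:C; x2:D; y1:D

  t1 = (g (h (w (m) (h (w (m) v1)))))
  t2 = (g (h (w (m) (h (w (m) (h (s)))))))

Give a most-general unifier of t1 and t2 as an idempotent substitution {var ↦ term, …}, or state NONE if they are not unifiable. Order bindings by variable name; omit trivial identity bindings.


{v1 ↦ (h (s))}


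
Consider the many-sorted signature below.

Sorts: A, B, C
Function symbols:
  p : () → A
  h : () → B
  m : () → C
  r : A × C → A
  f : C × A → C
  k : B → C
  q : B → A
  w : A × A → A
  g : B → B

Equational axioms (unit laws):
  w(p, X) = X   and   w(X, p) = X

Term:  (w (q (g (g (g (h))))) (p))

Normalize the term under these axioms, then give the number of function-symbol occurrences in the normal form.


size = 5

1. (w (q (g (g (g (h))))) (p))  →  (q (g (g (g (h)))))
normal form: (q (g (g (g (h)))))


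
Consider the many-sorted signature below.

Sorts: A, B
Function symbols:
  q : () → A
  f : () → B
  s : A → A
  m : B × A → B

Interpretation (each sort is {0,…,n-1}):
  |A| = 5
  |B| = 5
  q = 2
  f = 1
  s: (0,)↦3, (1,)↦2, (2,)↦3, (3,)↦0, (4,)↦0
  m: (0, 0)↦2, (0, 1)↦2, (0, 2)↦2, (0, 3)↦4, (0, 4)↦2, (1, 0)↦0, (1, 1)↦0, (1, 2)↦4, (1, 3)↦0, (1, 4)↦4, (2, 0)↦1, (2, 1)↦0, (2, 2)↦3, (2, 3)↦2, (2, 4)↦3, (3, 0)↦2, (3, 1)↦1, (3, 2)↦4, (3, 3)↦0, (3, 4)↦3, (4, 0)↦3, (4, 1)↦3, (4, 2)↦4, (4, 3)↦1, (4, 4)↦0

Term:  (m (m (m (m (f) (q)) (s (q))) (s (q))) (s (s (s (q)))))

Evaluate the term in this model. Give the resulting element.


  f = 1
  q = 2
  (m (f) (q)) = m(1, 2) = 4
  q = 2
  (s (q)) = s(2,) = 3
  (m (m (f) (q)) (s (q))) = m(4, 3) = 1
  q = 2
  (s (q)) = s(2,) = 3
  (m (m (m (f) (q)) (s (q))) (s (q))) = m(1, 3) = 0
  q = 2
  (s (q)) = s(2,) = 3
  (s (s (q))) = s(3,) = 0
  (s (s (s (q)))) = s(0,) = 3
  (m (m (m (m (f) (q)) (s (q))) (s (q))) (s (s (s (q))))) = m(0, 3) = 4

value = 4


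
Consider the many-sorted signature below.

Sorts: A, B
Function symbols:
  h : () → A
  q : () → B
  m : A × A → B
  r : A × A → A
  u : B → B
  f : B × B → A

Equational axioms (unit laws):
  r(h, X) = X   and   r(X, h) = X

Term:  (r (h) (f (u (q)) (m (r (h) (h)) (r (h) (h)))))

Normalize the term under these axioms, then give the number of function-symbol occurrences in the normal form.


size = 6

1. (r (h) (f (u (q)) (m (r (h) (h)) (r (h) (h)))))  →  (f (u (q)) (m (r (h) (h)) (r (h) (h))))
2. (f (u (q)) (m (r (h) (h)) (r (h) (h))))  →  (f (u (q)) (m (h) (r (h) (h))))
3. (f (u (q)) (m (h) (r (h) (h))))  →  (f (u (q)) (m (h) (h)))
normal form: (f (u (q)) (m (h) (h)))


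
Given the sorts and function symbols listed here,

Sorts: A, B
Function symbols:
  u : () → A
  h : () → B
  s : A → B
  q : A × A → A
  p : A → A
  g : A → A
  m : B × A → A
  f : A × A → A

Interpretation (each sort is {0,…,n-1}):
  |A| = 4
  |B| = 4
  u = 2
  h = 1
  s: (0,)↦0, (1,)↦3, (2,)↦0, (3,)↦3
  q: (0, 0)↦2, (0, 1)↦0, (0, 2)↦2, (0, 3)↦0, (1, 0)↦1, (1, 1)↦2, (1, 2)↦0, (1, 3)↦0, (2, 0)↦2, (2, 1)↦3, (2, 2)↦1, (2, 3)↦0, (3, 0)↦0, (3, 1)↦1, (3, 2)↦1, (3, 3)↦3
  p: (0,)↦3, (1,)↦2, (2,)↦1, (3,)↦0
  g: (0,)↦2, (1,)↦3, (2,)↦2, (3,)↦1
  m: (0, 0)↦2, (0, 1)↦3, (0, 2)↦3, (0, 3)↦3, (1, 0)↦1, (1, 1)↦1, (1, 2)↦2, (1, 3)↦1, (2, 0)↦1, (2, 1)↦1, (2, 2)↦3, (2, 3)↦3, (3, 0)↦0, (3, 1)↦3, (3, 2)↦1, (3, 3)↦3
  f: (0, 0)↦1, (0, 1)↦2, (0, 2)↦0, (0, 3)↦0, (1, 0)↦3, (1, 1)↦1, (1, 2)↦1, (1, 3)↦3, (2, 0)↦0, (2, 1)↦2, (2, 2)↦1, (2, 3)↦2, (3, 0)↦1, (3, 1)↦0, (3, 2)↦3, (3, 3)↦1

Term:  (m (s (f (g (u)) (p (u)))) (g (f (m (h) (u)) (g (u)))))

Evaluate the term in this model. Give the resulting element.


  u = 2
  (g (u)) = g(2,) = 2
  u = 2
  (p (u)) = p(2,) = 1
  (f (g (u)) (p (u))) = f(2, 1) = 2
  (s (f (g (u)) (p (u)))) = s(2,) = 0
  h = 1
  u = 2
  (m (h) (u)) = m(1, 2) = 2
  u = 2
  (g (u)) = g(2,) = 2
  (f (m (h) (u)) (g (u))) = f(2, 2) = 1
  (g (f (m (h) (u)) (g (u)))) = g(1,) = 3
  (m (s (f (g (u)) (p (u)))) (g (f (m (h) (u)) (g (u))))) = m(0, 3) = 3

value = 3


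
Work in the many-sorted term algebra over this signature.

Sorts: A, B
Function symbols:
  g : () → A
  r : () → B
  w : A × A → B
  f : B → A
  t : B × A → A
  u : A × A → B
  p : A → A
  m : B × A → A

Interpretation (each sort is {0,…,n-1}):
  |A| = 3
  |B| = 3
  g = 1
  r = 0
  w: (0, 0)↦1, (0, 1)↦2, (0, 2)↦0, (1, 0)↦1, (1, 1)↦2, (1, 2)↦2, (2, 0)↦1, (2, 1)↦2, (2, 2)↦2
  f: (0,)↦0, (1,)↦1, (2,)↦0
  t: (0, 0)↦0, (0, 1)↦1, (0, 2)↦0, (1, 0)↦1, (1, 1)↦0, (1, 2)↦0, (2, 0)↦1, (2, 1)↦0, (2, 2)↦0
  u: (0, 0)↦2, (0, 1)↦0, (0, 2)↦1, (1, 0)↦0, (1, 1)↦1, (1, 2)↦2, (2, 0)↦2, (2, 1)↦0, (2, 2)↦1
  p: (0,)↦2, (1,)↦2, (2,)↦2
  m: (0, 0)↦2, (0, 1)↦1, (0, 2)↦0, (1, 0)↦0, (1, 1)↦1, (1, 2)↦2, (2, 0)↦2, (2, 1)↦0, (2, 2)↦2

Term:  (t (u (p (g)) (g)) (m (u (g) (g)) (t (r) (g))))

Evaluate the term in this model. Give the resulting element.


value = 1

  g = 1
  (p (g)) = p(1,) = 2
  g = 1
  (u (p (g)) (g)) = u(2, 1) = 0
  g = 1
  g = 1
  (u (g) (g)) = u(1, 1) = 1
  r = 0
  g = 1
  (t (r) (g)) = t(0, 1) = 1
  (m (u (g) (g)) (t (r) (g))) = m(1, 1) = 1
  (t (u (p (g)) (g)) (m (u (g) (g)) (t (r) (g)))) = t(0, 1) = 1


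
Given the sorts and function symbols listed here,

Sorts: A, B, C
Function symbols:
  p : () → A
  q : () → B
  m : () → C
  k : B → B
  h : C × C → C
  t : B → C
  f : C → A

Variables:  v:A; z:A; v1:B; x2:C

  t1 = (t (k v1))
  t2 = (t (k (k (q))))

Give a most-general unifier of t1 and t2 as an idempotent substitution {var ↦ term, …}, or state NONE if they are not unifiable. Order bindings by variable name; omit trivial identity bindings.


{v1 ↦ (k (q))}


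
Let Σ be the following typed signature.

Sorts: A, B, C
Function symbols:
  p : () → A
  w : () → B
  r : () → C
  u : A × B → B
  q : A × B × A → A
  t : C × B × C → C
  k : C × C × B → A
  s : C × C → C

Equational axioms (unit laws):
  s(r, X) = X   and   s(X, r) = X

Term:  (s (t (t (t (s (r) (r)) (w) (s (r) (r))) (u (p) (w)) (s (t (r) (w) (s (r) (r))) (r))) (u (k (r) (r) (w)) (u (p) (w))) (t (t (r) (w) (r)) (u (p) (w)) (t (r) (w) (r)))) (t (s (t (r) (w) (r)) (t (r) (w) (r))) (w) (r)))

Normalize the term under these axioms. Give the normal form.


1. (s (t (t (t (s (r) (r)) (w) (s (r) (r))) (u (p) (w)) (s (t (r) (w) (s (r) (r))) (r))) (u (k (r) (r) (w)) (u (p) (w))) (t (t (r) (w) (r)) (u (p) (w)) (t (r) (w) (r)))) (t (s (t (r) (w) (r)) (t (r) (w) (r))) (w) (r)))  →  (s (t (t (t (r) (w) (s (r) (r))) (u (p) (w)) (s (t (r) (w) (s (r) (r))) (r))) (u (k (r) (r) (w)) (u (p) (w))) (t (t (r) (w) (r)) (u (p) (w)) (t (r) (w) (r)))) (t (s (t (r) (w) (r)) (t (r) (w) (r))) (w) (r)))
2. (s (t (t (t (r) (w) (s (r) (r))) (u (p) (w)) (s (t (r) (w) (s (r) (r))) (r))) (u (k (r) (r) (w)) (u (p) (w))) (t (t (r) (w) (r)) (u (p) (w)) (t (r) (w) (r)))) (t (s (t (r) (w) (r)) (t (r) (w) (r))) (w) (r)))  →  (s (t (t (t (r) (w) (r)) (u (p) (w)) (s (t (r) (w) (s (r) (r))) (r))) (u (k (r) (r) (w)) (u (p) (w))) (t (t (r) (w) (r)) (u (p) (w)) (t (r) (w) (r)))) (t (s (t (r) (w) (r)) (t (r) (w) (r))) (w) (r)))
3. (s (t (t (t (r) (w) (r)) (u (p) (w)) (s (t (r) (w) (s (r) (r))) (r))) (u (k (r) (r) (w)) (u (p) (w))) (t (t (r) (w) (r)) (u (p) (w)) (t (r) (w) (r)))) (t (s (t (r) (w) (r)) (t (r) (w) (r))) (w) (r)))  →  (s (t (t (t (r) (w) (r)) (u (p) (w)) (t (r) (w) (s (r) (r)))) (u (k (r) (r) (w)) (u (p) (w))) (t (t (r) (w) (r)) (u (p) (w)) (t (r) (w) (r)))) (t (s (t (r) (w) (r)) (t (r) (w) (r))) (w) (r)))
4. (s (t (t (t (r) (w) (r)) (u (p) (w)) (t (r) (w) (s (r) (r)))) (u (k (r) (r) (w)) (u (p) (w))) (t (t (r) (w) (r)) (u (p) (w)) (t (r) (w) (r)))) (t (s (t (r) (w) (r)) (t (r) (w) (r))) (w) (r)))  →  (s (t (t (t (r) (w) (r)) (u (p) (w)) (t (r) (w) (r))) (u (k (r) (r) (w)) (u (p) (w))) (t (t (r) (w) (r)) (u (p) (w)) (t (r) (w) (r)))) (t (s (t (r) (w) (r)) (t (r) (w) (r))) (w) (r)))

normal form = (s (t (t (t (r) (w) (r)) (u (p) (w)) (t (r) (w) (r))) (u (k (r) (r) (w)) (u (p) (w))) (t (t (r) (w) (r)) (u (p) (w)) (t (r) (w) (r)))) (t (s (t (r) (w) (r)) (t (r) (w) (r))) (w) (r)))


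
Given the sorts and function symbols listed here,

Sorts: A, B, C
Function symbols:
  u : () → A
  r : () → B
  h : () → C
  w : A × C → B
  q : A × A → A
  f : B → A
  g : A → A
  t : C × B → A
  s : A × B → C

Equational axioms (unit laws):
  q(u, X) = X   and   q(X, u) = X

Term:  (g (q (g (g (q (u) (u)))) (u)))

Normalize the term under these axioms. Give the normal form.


normal form = (g (g (g (u))))

1. (g (q (g (g (q (u) (u)))) (u)))  →  (g (g (g (q (u) (u)))))
2. (g (g (g (q (u) (u)))))  →  (g (g (g (u))))


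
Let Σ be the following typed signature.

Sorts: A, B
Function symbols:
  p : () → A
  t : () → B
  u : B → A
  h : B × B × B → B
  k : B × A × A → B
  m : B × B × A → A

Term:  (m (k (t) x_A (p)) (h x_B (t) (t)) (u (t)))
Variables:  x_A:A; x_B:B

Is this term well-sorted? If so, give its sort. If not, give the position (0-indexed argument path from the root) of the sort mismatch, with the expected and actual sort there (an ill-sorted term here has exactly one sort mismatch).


well-sorted; sort = A

    (t) : B
    x_A : A
    (p) : A
  (k (t) x_A (p)) : B
    x_B : B
    (t) : B
    (t) : B
  (h x_B (t) (t)) : B
    (t) : B
  (u (t)) : A
(m (k (t) x_A (p)) (h x_B (t) (t)) (u (t))) : A


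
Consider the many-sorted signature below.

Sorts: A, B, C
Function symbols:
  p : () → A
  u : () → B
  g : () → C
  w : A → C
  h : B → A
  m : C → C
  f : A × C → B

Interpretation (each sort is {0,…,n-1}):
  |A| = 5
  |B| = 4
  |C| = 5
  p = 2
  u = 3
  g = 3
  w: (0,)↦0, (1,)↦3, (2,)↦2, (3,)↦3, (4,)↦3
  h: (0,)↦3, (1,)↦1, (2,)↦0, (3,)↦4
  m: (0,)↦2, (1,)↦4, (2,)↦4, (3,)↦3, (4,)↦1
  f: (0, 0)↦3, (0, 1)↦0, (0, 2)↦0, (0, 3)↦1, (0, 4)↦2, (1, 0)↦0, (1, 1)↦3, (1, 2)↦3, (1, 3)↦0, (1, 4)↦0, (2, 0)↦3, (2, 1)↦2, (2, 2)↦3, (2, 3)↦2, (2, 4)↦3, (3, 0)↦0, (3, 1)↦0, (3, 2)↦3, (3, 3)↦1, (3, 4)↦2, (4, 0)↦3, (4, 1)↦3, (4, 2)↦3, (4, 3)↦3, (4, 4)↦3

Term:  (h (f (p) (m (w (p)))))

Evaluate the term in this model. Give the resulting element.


value = 4

  p = 2
  p = 2
  (w (p)) = w(2,) = 2
  (m (w (p))) = m(2,) = 4
  (f (p) (m (w (p)))) = f(2, 4) = 3
  (h (f (p) (m (w (p))))) = h(3,) = 4


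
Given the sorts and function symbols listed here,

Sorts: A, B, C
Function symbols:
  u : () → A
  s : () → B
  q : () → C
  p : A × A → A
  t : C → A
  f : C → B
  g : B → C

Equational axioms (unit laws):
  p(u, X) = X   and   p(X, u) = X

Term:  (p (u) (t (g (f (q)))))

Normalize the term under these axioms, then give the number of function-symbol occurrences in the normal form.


1. (p (u) (t (g (f (q)))))  →  (t (g (f (q))))
normal form: (t (g (f (q))))

size = 4


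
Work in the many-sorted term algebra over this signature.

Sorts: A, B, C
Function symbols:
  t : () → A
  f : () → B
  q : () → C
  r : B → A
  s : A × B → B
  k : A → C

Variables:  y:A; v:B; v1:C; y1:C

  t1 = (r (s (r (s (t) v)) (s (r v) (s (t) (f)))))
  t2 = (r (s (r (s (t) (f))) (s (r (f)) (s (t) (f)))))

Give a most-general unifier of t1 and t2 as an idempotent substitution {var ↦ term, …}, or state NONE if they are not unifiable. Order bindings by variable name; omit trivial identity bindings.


{v ↦ (f)}


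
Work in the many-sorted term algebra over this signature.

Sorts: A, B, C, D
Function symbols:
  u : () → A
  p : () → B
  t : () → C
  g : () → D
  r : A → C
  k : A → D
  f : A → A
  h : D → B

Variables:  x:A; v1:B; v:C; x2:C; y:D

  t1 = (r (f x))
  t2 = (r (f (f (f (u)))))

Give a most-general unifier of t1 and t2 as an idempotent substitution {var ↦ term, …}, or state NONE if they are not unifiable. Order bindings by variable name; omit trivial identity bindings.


{x ↦ (f (f (u)))}


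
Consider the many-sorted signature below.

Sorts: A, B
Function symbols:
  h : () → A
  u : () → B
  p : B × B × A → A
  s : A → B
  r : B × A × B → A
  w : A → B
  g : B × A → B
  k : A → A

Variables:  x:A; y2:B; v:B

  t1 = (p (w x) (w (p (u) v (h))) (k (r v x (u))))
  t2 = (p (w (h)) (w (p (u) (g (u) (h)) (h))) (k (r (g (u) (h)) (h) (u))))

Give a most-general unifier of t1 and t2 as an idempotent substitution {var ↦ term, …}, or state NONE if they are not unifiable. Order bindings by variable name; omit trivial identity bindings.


{v ↦ (g (u) (h)), x ↦ (h)}


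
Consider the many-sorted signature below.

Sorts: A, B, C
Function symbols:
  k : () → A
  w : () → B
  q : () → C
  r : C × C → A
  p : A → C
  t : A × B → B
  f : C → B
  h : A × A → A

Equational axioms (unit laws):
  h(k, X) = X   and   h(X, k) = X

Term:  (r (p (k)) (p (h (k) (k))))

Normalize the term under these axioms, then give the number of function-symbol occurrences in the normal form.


size = 5

1. (r (p (k)) (p (h (k) (k))))  →  (r (p (k)) (p (k)))
normal form: (r (p (k)) (p (k)))


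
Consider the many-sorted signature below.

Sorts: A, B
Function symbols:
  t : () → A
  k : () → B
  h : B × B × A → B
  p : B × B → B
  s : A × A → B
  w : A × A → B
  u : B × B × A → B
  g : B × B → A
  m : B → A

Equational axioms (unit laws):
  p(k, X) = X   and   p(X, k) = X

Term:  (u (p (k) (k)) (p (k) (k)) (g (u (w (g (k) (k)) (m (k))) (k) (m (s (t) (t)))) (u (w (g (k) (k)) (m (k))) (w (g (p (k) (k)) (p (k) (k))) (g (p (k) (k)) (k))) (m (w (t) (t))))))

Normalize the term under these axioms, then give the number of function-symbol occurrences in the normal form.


1. (u (p (k) (k)) (p (k) (k)) (g (u (w (g (k) (k)) (m (k))) (k) (m (s (t) (t)))) (u (w (g (k) (k)) (m (k))) (w (g (p (k) (k)) (p (k) (k))) (g (p (k) (k)) (k))) (m (w (t) (t))))))  →  (u (k) (p (k) (k)) (g (u (w (g (k) (k)) (m (k))) (k) (m (s (t) (t)))) (u (w (g (k) (k)) (m (k))) (w (g (p (k) (k)) (p (k) (k))) (g (p (k) (k)) (k))) (m (w (t) (t))))))
2. (u (k) (p (k) (k)) (g (u (w (g (k) (k)) (m (k))) (k) (m (s (t) (t)))) (u (w (g (k) (k)) (m (k))) (w (g (p (k) (k)) (p (k) (k))) (g (p (k) (k)) (k))) (m (w (t) (t))))))  →  (u (k) (k) (g (u (w (g (k) (k)) (m (k))) (k) (m (s (t) (t)))) (u (w (g (k) (k)) (m (k))) (w (g (p (k) (k)) (p (k) (k))) (g (p (k) (k)) (k))) (m (w (t) (t))))))
3. (u (k) (k) (g (u (w (g (k) (k)) (m (k))) (k) (m (s (t) (t)))) (u (w (g (k) (k)) (m (k))) (w (g (p (k) (k)) (p (k) (k))) (g (p (k) (k)) (k))) (m (w (t) (t))))))  →  (u (k) (k) (g (u (w (g (k) (k)) (m (k))) (k) (m (s (t) (t)))) (u (w (g (k) (k)) (m (k))) (w (g (k) (p (k) (k))) (g (p (k) (k)) (k))) (m (w (t) (t))))))
4. (u (k) (k) (g (u (w (g (k) (k)) (m (k))) (k) (m (s (t) (t)))) (u (w (g (k) (k)) (m (k))) (w (g (k) (p (k) (k))) (g (p (k) (k)) (k))) (m (w (t) (t))))))  →  (u (k) (k) (g (u (w (g (k) (k)) (m (k))) (k) (m (s (t) (t)))) (u (w (g (k) (k)) (m (k))) (w (g (k) (k)) (g (p (k) (k)) (k))) (m (w (t) (t))))))
5. (u (k) (k) (g (u (w (g (k) (k)) (m (k))) (k) (m (s (t) (t)))) (u (w (g (k) (k)) (m (k))) (w (g (k) (k)) (g (p (k) (k)) (k))) (m (w (t) (t))))))  →  (u (k) (k) (g (u (w (g (k) (k)) (m (k))) (k) (m (s (t) (t)))) (u (w (g (k) (k)) (m (k))) (w (g (k) (k)) (g (k) (k))) (m (w (t) (t))))))
normal form: (u (k) (k) (g (u (w (g (k) (k)) (m (k))) (k) (m (s (t) (t)))) (u (w (g (k) (k)) (m (k))) (w (g (k) (k)) (g (k) (k))) (m (w (t) (t))))))

size = 34
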